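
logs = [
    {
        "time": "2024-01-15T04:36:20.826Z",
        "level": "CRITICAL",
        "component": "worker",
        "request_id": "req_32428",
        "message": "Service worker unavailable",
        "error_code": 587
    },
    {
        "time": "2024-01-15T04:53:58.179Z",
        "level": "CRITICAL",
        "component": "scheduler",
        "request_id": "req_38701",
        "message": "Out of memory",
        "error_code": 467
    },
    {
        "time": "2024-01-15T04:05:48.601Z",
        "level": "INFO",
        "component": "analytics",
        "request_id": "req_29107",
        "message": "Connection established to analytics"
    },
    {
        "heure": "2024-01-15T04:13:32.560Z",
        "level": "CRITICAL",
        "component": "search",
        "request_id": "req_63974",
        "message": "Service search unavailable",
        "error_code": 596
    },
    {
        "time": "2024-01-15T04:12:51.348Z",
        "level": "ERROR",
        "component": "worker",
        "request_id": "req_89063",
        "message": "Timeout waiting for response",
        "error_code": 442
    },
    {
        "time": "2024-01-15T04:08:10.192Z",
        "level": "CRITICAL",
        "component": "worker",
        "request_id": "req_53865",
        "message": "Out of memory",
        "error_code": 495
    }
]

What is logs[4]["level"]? "ERROR"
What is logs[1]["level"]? "CRITICAL"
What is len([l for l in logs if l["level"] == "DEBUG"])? 0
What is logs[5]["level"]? "CRITICAL"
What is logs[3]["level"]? "CRITICAL"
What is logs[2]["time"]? "2024-01-15T04:05:48.601Z"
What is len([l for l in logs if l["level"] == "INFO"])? 1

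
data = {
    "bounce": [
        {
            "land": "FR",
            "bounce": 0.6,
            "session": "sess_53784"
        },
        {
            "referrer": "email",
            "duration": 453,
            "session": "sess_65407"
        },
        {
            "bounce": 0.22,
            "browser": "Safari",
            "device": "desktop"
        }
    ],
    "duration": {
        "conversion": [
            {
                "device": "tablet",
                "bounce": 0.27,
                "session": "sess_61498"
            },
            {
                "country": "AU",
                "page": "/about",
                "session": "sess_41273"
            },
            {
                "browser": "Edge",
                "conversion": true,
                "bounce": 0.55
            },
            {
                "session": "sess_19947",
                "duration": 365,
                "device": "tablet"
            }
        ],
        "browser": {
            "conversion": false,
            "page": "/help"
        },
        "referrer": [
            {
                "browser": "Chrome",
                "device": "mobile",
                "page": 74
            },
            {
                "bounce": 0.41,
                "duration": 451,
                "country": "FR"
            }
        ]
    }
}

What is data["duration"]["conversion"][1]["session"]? "sess_41273"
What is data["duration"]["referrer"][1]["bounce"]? 0.41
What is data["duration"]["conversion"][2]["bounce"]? 0.55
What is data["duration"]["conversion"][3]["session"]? "sess_19947"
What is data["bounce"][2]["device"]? "desktop"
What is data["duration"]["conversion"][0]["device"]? "tablet"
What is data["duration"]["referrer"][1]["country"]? "FR"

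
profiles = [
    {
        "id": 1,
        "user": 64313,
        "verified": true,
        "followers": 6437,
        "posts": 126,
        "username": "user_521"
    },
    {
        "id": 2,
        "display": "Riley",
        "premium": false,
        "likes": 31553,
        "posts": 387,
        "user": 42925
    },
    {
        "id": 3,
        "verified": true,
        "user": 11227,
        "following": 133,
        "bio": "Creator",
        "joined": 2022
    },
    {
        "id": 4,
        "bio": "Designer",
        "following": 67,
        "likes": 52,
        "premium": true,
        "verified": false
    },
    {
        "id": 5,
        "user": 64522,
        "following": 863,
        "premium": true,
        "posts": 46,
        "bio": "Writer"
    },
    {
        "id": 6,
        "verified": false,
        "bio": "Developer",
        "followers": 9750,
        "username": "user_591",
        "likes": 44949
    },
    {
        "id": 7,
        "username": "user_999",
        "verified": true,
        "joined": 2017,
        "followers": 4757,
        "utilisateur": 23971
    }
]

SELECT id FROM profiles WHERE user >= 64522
[5]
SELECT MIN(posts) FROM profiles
46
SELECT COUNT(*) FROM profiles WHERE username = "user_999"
1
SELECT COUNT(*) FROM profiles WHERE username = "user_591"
1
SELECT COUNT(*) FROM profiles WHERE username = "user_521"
1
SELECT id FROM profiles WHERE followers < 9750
[1, 7]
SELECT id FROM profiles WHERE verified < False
[]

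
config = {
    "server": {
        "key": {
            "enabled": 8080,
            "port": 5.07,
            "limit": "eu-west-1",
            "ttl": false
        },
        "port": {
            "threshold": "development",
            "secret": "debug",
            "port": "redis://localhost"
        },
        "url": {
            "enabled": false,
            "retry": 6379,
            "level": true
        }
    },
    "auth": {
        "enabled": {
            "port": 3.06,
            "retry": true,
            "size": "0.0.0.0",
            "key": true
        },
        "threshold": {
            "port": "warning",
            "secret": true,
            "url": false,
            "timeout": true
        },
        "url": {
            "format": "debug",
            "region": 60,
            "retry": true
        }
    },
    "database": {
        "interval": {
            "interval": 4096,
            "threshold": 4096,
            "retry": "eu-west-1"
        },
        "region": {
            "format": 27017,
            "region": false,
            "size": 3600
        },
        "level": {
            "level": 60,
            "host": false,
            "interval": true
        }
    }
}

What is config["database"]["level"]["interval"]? True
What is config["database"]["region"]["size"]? 3600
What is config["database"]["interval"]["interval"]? 4096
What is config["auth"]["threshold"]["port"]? "warning"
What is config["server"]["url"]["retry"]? 6379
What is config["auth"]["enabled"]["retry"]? True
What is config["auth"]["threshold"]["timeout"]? True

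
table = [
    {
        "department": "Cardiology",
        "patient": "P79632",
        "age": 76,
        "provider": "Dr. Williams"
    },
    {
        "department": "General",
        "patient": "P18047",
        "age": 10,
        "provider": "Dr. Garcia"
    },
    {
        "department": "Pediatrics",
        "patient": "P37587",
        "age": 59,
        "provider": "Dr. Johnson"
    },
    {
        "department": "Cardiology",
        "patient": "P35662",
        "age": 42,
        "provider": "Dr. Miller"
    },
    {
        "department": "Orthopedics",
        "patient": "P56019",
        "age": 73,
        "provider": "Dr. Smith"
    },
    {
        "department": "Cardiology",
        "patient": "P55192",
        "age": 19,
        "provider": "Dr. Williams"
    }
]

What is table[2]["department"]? "Pediatrics"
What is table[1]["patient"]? "P18047"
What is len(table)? 6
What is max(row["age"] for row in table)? 76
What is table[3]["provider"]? "Dr. Miller"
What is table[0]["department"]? "Cardiology"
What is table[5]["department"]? "Cardiology"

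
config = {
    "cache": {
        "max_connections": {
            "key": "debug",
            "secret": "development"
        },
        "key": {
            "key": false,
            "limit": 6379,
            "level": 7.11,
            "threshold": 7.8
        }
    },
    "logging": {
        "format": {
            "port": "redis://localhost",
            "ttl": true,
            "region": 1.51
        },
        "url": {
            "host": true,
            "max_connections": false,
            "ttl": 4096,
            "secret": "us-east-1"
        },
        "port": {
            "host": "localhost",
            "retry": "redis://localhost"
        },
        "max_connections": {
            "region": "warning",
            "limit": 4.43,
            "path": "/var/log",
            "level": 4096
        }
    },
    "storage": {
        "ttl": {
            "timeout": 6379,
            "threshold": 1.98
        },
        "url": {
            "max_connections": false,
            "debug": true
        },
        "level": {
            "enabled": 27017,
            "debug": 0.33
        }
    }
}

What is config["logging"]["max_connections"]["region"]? "warning"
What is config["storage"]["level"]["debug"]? 0.33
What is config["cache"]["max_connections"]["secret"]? "development"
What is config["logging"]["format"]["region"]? 1.51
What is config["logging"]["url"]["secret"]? "us-east-1"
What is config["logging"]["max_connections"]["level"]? 4096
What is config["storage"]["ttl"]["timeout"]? 6379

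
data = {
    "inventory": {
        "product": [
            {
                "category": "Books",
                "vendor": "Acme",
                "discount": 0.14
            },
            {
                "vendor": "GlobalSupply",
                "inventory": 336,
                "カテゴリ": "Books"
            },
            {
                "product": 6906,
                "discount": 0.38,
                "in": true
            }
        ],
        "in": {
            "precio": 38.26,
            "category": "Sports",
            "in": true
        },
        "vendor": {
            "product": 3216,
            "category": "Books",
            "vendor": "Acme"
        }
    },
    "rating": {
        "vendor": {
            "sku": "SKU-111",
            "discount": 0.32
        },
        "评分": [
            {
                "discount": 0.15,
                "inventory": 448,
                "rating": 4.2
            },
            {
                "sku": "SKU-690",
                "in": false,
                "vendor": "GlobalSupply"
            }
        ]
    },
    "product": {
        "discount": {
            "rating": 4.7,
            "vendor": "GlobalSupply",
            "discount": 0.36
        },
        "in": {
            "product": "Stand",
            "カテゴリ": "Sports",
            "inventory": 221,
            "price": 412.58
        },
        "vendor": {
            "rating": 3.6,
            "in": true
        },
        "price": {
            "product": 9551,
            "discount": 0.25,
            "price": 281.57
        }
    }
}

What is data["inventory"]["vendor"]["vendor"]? "Acme"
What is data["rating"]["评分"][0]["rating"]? 4.2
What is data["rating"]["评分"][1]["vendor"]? "GlobalSupply"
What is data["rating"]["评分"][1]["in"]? False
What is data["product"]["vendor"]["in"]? True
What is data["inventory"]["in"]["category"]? "Sports"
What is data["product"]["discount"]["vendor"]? "GlobalSupply"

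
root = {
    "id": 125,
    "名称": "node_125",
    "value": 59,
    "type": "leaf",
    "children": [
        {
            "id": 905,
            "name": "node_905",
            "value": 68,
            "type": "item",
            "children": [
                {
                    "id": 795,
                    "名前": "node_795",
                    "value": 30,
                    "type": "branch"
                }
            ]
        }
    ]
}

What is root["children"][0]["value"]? 68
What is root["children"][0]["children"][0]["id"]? 795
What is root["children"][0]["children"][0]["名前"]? "node_795"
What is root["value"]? 59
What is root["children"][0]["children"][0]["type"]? "branch"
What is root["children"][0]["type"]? "item"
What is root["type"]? "leaf"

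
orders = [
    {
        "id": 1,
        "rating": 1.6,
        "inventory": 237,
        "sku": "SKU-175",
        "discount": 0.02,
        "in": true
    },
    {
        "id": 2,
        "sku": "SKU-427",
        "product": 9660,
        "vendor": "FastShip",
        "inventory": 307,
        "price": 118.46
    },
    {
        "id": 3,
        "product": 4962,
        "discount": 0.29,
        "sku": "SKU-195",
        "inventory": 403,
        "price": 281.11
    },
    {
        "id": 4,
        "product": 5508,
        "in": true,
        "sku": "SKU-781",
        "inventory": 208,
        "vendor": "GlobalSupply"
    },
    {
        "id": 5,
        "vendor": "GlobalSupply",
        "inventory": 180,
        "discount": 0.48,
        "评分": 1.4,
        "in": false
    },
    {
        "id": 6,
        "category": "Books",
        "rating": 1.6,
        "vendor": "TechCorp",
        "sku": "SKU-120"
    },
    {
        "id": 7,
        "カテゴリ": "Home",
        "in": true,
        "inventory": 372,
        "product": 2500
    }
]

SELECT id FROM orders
[1, 2, 3, 4, 5, 6, 7]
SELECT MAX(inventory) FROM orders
403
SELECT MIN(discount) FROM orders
0.02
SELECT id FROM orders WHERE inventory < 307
[1, 4, 5]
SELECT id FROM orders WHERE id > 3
[4, 5, 6, 7]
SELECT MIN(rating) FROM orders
1.6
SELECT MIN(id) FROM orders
1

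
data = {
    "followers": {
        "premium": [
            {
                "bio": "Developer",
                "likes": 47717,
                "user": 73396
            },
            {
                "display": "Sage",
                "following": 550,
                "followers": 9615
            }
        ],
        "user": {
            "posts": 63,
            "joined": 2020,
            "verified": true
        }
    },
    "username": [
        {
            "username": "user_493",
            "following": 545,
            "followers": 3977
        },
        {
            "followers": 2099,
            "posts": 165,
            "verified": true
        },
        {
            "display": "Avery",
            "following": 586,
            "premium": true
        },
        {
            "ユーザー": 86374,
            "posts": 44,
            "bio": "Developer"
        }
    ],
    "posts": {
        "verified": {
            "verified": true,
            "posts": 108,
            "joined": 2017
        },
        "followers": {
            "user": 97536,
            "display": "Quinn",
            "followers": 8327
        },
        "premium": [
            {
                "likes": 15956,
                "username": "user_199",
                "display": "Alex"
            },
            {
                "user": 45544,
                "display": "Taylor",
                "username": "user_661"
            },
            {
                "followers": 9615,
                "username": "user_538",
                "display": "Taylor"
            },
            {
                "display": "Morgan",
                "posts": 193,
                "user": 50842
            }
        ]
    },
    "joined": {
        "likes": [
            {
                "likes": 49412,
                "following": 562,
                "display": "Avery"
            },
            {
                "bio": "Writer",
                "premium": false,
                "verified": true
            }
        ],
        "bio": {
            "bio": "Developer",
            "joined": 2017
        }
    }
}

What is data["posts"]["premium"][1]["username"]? "user_661"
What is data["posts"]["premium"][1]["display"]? "Taylor"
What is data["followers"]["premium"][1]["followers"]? 9615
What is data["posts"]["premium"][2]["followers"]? 9615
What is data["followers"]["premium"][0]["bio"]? "Developer"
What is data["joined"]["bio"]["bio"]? "Developer"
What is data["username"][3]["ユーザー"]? 86374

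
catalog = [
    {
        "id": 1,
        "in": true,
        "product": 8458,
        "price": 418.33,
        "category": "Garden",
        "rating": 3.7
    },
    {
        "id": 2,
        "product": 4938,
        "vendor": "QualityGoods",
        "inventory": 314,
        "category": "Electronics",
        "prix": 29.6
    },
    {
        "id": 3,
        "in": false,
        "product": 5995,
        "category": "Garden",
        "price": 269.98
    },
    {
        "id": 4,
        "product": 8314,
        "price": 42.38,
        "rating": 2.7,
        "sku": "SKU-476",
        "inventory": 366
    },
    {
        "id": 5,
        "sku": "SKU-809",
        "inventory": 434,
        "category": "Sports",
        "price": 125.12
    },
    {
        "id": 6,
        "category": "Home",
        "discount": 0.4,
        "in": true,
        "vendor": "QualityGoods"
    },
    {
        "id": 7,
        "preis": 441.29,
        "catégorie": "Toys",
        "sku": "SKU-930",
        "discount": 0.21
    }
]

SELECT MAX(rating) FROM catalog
3.7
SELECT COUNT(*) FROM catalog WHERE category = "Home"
1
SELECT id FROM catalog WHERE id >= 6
[6, 7]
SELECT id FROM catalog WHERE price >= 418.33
[1]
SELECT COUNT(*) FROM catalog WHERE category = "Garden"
2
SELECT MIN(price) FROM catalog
42.38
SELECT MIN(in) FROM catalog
False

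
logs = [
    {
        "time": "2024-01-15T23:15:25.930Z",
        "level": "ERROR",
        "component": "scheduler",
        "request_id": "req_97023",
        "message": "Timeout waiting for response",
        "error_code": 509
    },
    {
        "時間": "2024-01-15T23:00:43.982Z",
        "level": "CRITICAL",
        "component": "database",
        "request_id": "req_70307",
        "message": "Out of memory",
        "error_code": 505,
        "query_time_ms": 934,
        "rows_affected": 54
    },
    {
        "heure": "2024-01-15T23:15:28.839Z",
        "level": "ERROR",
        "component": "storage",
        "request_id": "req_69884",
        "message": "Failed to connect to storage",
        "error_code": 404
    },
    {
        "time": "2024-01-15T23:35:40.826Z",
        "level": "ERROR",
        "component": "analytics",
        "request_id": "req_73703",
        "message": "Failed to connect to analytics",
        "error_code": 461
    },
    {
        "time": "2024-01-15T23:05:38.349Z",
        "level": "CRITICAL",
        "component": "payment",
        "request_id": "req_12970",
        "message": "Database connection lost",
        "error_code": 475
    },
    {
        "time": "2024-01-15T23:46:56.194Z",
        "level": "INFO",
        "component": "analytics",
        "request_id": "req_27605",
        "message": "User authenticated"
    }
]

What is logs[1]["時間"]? "2024-01-15T23:00:43.982Z"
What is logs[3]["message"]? "Failed to connect to analytics"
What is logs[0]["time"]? "2024-01-15T23:15:25.930Z"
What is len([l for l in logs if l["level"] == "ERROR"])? 3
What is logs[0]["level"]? "ERROR"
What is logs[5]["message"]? "User authenticated"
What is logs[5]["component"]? "analytics"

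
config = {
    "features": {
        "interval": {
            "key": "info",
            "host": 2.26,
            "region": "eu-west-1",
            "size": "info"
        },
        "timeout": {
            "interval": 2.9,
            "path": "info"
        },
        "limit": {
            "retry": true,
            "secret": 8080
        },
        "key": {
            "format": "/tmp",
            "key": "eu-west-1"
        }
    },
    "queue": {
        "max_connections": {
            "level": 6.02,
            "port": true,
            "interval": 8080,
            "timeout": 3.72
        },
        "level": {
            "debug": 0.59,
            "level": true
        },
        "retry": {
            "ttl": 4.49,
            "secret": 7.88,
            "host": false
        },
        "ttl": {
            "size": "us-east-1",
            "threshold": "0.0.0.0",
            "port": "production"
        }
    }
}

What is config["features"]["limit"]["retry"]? True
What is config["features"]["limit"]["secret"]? 8080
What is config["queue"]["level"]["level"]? True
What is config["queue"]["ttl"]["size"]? "us-east-1"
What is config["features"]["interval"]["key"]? "info"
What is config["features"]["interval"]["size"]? "info"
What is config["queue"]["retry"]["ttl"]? 4.49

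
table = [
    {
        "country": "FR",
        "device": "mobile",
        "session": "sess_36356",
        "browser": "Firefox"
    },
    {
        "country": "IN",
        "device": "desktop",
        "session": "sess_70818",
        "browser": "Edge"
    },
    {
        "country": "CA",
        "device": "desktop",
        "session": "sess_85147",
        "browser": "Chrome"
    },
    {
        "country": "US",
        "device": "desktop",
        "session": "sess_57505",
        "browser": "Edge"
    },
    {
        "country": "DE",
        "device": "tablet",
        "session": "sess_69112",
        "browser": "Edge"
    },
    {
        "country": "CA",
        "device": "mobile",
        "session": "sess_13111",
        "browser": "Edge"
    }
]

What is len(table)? 6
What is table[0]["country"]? "FR"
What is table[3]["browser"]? "Edge"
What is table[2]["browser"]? "Chrome"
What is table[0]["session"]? "sess_36356"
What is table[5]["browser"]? "Edge"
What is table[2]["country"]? "CA"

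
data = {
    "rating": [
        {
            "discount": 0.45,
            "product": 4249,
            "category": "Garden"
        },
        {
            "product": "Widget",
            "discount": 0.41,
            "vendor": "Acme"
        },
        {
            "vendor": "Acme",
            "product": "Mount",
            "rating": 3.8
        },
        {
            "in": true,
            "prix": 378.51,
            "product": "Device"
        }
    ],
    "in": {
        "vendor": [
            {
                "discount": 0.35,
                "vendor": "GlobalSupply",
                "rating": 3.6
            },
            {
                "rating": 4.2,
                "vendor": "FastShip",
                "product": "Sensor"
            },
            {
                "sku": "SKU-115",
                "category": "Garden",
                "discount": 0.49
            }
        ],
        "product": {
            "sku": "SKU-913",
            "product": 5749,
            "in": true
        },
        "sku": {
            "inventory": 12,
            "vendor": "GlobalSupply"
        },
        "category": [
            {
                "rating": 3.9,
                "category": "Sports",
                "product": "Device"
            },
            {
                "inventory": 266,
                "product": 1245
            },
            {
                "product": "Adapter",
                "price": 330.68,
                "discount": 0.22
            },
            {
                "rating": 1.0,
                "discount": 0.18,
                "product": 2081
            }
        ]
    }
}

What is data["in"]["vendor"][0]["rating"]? 3.6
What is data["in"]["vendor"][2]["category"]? "Garden"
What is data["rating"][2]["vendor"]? "Acme"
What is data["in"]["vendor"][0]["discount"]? 0.35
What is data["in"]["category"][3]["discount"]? 0.18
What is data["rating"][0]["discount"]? 0.45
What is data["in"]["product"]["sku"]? "SKU-913"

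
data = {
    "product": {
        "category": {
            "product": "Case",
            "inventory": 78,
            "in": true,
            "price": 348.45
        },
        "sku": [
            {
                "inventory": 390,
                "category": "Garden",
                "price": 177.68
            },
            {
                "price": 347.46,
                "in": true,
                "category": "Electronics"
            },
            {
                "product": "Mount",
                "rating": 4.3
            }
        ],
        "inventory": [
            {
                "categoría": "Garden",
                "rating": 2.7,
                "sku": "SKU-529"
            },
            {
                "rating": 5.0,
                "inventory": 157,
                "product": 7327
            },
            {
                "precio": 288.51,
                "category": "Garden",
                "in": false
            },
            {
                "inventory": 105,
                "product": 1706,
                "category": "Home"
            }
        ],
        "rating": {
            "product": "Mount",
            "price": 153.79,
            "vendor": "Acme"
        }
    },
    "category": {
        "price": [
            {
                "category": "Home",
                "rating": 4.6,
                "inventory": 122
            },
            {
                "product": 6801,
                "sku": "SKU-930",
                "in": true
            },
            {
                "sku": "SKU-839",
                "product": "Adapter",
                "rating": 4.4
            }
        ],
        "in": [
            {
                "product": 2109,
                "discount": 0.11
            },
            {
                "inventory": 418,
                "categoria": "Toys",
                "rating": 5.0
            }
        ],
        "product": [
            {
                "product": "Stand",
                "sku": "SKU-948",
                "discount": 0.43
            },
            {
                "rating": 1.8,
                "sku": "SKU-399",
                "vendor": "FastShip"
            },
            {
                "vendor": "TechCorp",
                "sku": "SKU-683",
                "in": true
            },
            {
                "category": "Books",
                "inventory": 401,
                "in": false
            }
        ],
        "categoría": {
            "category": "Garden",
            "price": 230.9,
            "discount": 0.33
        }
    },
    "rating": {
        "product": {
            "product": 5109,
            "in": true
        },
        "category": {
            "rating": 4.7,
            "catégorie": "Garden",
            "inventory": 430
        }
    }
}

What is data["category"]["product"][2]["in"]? True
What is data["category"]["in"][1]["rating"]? 5.0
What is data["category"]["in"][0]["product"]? 2109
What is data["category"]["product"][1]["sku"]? "SKU-399"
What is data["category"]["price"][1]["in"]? True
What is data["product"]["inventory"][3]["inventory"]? 105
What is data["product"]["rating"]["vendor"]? "Acme"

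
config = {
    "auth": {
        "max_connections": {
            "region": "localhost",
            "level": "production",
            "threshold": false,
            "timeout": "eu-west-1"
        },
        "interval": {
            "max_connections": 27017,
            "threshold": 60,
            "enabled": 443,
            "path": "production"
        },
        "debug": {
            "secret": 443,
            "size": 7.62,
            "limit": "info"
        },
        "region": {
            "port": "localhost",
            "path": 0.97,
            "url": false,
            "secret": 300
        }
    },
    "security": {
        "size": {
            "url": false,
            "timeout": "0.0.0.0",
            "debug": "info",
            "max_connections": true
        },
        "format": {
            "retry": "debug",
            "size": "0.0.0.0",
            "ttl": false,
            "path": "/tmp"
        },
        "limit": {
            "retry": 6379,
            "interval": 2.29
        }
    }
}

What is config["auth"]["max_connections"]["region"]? "localhost"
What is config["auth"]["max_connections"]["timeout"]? "eu-west-1"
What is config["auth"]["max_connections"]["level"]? "production"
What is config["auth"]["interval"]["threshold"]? 60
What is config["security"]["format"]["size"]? "0.0.0.0"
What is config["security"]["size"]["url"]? False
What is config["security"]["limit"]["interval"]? 2.29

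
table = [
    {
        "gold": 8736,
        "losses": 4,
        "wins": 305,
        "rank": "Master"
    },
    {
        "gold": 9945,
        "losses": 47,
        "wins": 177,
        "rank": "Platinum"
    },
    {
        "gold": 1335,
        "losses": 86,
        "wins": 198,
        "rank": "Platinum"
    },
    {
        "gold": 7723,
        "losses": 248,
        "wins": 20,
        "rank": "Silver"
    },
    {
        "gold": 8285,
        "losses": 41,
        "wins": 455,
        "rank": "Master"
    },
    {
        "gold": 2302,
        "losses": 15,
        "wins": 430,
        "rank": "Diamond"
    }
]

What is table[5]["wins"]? 430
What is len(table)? 6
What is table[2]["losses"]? 86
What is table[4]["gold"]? 8285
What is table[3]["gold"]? 7723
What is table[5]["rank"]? "Diamond"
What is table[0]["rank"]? "Master"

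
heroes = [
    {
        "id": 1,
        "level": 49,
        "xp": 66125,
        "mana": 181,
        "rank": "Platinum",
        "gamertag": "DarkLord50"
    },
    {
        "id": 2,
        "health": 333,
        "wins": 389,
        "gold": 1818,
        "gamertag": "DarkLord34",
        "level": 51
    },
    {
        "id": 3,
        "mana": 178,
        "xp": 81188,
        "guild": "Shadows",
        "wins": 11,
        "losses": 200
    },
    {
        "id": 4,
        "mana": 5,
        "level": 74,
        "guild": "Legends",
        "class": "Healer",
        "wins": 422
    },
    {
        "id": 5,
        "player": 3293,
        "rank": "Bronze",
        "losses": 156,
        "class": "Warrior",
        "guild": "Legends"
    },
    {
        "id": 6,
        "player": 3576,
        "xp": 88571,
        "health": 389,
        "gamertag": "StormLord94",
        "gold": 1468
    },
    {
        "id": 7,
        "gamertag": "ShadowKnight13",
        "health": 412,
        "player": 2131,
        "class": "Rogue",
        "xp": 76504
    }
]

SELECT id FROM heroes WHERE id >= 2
[2, 3, 4, 5, 6, 7]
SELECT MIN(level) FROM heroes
49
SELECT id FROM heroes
[1, 2, 3, 4, 5, 6, 7]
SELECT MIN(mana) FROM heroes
5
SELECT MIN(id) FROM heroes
1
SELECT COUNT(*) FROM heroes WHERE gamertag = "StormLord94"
1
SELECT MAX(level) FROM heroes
74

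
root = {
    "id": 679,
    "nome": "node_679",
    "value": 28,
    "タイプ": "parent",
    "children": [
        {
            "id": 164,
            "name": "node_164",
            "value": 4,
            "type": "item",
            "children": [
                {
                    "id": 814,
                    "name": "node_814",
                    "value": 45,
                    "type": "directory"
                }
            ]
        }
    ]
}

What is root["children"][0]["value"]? 4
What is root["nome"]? "node_679"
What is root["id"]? 679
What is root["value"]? 28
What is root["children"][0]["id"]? 164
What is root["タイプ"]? "parent"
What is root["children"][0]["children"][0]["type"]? "directory"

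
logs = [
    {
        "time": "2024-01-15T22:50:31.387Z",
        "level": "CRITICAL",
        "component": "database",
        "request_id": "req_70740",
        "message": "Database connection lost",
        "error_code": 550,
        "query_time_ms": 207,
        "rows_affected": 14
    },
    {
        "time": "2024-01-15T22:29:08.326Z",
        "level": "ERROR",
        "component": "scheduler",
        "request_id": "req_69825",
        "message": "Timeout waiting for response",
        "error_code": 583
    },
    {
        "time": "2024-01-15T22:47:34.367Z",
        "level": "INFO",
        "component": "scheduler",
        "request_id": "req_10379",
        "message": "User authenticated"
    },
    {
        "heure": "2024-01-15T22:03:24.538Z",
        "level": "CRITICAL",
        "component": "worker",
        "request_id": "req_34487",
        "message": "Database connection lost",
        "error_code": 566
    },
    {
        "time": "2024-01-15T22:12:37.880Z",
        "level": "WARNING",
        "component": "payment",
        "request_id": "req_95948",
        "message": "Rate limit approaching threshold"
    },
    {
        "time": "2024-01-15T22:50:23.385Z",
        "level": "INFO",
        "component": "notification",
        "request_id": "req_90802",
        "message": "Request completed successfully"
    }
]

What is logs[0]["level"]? "CRITICAL"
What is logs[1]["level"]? "ERROR"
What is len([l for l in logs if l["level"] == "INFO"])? 2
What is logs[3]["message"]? "Database connection lost"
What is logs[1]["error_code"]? 583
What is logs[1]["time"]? "2024-01-15T22:29:08.326Z"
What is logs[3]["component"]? "worker"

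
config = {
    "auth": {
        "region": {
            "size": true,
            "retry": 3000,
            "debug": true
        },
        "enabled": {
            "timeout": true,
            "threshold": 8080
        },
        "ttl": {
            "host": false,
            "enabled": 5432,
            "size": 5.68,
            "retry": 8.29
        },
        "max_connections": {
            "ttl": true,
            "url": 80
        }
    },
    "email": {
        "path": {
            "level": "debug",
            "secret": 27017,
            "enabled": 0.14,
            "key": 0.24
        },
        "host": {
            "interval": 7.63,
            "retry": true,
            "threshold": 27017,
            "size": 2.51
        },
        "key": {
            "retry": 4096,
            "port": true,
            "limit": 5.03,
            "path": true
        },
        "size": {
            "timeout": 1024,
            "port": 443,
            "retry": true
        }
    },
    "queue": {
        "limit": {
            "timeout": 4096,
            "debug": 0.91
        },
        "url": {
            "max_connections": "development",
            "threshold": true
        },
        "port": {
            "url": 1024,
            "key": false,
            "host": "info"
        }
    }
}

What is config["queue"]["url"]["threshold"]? True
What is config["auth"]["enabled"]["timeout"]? True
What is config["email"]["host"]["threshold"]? 27017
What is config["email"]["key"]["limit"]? 5.03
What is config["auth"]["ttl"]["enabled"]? 5432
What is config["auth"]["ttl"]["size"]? 5.68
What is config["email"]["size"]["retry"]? True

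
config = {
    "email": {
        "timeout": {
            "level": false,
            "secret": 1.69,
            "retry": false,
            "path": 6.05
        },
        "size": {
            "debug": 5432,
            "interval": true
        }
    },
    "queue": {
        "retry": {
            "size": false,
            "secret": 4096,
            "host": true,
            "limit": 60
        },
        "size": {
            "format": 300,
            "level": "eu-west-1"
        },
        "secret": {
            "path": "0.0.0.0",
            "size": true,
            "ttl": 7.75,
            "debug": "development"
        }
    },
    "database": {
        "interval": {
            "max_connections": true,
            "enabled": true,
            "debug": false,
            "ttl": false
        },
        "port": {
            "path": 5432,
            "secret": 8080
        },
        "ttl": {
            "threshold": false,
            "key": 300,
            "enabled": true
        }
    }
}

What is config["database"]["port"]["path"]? 5432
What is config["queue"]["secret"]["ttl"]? 7.75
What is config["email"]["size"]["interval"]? True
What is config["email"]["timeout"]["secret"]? 1.69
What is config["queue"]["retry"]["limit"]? 60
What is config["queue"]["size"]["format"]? 300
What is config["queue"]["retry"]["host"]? True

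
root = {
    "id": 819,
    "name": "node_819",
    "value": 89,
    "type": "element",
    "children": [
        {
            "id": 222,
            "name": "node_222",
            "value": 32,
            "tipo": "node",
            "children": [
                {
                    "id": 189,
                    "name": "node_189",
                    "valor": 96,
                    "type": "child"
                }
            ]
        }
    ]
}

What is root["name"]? "node_819"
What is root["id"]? 819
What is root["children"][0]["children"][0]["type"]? "child"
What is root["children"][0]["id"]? 222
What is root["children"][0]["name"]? "node_222"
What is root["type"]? "element"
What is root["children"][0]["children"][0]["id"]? 189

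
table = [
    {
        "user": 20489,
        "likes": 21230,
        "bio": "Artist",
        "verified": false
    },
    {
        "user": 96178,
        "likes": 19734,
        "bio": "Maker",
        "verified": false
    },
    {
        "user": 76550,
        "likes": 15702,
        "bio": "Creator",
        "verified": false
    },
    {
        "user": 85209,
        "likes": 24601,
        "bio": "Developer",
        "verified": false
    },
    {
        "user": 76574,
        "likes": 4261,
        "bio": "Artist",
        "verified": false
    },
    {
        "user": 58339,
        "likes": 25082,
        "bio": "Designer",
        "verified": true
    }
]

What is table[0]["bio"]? "Artist"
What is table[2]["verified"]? False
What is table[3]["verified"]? False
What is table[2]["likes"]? 15702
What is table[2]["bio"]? "Creator"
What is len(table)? 6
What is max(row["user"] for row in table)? 96178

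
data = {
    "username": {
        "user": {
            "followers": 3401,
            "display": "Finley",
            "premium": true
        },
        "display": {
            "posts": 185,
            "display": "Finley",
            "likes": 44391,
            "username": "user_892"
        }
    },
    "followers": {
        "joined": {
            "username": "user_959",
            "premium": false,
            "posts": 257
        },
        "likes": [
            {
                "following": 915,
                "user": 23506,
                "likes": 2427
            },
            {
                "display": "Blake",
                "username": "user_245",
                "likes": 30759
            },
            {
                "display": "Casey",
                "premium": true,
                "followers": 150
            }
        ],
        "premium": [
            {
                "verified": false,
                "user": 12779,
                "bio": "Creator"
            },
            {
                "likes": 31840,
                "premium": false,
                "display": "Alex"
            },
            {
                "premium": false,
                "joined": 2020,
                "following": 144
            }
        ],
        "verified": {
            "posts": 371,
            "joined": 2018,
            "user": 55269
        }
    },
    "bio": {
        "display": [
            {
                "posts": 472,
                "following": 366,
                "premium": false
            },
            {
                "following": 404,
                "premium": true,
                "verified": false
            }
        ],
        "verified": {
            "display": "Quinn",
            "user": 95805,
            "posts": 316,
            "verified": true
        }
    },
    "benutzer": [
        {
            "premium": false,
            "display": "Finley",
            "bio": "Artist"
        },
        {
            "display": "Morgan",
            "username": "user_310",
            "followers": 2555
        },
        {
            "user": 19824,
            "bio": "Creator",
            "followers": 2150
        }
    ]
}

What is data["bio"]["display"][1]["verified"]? False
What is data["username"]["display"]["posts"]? 185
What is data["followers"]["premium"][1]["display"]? "Alex"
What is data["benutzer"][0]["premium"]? False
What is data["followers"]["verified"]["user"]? 55269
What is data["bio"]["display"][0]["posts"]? 472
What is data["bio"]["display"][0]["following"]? 366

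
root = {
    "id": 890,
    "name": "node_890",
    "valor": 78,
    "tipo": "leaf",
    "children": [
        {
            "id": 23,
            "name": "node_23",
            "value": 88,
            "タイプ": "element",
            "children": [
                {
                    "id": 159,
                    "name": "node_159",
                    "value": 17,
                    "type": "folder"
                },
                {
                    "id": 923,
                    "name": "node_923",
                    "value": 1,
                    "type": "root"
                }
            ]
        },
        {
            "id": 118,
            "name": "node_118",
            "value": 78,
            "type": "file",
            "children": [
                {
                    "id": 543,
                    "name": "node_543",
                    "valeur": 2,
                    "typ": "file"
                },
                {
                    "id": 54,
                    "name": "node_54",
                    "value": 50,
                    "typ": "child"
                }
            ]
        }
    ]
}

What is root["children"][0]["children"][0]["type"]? "folder"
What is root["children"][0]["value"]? 88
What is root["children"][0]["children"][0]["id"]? 159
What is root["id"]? 890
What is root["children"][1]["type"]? "file"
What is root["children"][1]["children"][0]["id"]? 543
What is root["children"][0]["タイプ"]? "element"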